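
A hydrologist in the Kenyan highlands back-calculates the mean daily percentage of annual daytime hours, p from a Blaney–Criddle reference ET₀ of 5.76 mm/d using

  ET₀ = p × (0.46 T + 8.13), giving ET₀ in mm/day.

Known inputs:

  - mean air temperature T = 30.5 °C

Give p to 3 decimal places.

0.260

p = ET₀ / (0.46 T + 8.13) = 5.76 / (0.46 × 30.5 + 8.13) = 5.76 / 22.160 = 0.2599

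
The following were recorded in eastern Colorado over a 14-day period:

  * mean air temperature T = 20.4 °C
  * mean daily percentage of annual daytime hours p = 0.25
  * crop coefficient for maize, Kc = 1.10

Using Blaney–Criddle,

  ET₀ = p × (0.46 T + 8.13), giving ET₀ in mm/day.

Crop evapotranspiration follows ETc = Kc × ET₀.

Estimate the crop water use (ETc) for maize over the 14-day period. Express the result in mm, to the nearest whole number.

67 mm

ET₀ = 0.25 × (0.46 × 20.4 + 8.13) = 0.25 × 17.514 = 4.3785 mm/d
ETc = Kc × ET₀ = 1.10 × 4.3785 = 4.8164 mm/d
Over 14 days: 4.8164 × 14 = 67.430 mm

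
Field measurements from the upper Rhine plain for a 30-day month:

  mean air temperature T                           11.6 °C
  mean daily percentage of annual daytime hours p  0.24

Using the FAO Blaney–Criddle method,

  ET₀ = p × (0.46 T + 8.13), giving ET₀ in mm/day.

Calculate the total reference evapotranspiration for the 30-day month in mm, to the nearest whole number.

ET₀ = 0.24 × (0.46 × 11.6 + 8.13) = 0.24 × 13.466 = 3.2318 mm/d
Monthly total = 3.2318 × 30 = 96.954 mm

97 mm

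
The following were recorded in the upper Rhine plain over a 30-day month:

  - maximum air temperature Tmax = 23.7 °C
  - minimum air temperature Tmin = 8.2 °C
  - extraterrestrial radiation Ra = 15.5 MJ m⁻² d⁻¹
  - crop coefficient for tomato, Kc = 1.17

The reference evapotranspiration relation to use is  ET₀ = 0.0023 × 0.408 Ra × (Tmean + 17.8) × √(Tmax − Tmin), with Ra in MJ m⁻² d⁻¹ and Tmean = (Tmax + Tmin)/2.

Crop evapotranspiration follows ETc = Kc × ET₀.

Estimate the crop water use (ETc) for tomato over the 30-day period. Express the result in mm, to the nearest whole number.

68 mm

Tmean = (23.7 + 8.2)/2 = 15.95 °C
0.408 Ra = 0.408 × 15.5 = 6.3240 mm/d equivalent
ET₀ = 0.0023 × 6.3240 × (15.95 + 17.8) × √15.5 = 0.0023 × 6.3240 × 33.75 × 3.9370 = 1.9327 mm/d
ETc = Kc × ET₀ = 1.17 × 1.9327 = 2.2613 mm/d
Over 30 days: 2.2613 × 30 = 67.839 mm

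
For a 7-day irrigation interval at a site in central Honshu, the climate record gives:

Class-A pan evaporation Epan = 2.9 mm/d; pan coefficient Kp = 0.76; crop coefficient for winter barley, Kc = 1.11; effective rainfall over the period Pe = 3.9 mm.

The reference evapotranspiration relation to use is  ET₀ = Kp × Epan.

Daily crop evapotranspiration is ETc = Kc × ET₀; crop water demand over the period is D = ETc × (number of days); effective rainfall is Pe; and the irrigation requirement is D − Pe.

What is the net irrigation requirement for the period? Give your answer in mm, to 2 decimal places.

ET₀ = 0.76 × 2.9 = 2.2040 mm/d
ETc = Kc × ET₀ = 1.11 × 2.2040 = 2.4464 mm/d
Crop demand D = ETc × 7 d = 2.4464 × 7 = 17.125 mm
D − Pe = 17.125 − 3.9 = 13.225 mm

13.23 mm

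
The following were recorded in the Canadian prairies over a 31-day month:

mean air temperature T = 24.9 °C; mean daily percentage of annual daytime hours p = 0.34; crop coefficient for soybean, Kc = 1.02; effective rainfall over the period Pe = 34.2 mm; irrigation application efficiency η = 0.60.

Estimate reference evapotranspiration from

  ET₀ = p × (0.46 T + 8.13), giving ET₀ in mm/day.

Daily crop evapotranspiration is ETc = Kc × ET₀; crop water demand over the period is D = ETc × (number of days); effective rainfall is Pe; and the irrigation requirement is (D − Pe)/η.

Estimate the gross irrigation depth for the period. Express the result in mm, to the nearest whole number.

294 mm

ET₀ = 0.34 × (0.46 × 24.9 + 8.13) = 0.34 × 19.584 = 6.6586 mm/d
ETc = Kc × ET₀ = 1.02 × 6.6586 = 6.7918 mm/d
Crop demand D = ETc × 31 d = 6.7918 × 31 = 210.546 mm
D − Pe = 210.546 − 34.2 = 176.346 mm
Gross irrigation = 176.346 / 0.60 = 293.910 mm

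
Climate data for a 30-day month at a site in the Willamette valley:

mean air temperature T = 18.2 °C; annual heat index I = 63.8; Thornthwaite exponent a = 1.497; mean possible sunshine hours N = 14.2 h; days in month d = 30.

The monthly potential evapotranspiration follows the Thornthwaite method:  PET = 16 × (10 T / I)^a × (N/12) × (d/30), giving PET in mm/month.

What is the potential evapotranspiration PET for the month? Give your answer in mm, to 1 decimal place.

90.9 mm

10T/I = 10 × 18.2 / 63.8 = 2.8527
(10T/I)^a = 2.8527^1.497 = 4.8031
Uncorrected PET = 16 × 4.8031 = 76.850 mm
Correction = (N/12)(d/30) = (14.2/12)(30/30) = 1.1833
PET = 76.850 × 1.1833 = 90.937 mm/month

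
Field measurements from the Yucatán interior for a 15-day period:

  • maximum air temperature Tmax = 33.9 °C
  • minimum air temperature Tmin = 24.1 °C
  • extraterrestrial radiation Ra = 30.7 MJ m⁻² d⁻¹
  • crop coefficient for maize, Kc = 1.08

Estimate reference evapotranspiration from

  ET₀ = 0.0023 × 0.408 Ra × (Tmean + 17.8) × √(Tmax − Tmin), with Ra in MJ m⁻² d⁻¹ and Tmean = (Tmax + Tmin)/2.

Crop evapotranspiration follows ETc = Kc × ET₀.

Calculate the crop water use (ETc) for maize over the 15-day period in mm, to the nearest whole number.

68 mm

Tmean = (33.9 + 24.1)/2 = 29.00 °C
0.408 Ra = 0.408 × 30.7 = 12.5256 mm/d equivalent
ET₀ = 0.0023 × 12.5256 × (29.00 + 17.8) × √9.8 = 0.0023 × 12.5256 × 46.80 × 3.1305 = 4.2207 mm/d
ETc = Kc × ET₀ = 1.08 × 4.2207 = 4.5584 mm/d
Over 15 days: 4.5584 × 15 = 68.376 mm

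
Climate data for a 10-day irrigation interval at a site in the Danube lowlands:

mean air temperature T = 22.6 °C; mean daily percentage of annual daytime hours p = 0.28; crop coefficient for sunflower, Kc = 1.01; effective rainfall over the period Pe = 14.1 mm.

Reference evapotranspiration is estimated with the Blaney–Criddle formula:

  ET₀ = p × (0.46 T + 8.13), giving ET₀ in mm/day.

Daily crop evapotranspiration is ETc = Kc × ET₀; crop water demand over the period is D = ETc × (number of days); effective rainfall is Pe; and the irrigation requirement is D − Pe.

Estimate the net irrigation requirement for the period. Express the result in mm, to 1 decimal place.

ET₀ = 0.28 × (0.46 × 22.6 + 8.13) = 0.28 × 18.526 = 5.1873 mm/d
ETc = Kc × ET₀ = 1.01 × 5.1873 = 5.2392 mm/d
Crop demand D = ETc × 10 d = 5.2392 × 10 = 52.392 mm
D − Pe = 52.392 − 14.1 = 38.292 mm

38.3 mm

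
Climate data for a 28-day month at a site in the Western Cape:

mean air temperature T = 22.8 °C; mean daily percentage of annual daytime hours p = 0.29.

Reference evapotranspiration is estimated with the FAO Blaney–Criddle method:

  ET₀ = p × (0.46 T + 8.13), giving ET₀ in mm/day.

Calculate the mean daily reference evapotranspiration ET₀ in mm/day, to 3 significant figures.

5.40 mm/day

ET₀ = 0.29 × (0.46 × 22.8 + 8.13) = 0.29 × 18.618 = 5.3992 mm/d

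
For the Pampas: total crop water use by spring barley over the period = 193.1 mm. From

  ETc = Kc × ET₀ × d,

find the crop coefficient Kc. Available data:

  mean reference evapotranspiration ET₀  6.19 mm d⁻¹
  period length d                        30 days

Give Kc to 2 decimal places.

1.04

ETc = Kc × ET₀ × d  ⇒  Kc = ETc / (ET₀ × d)
Kc = 193.1 / (6.19 × 30) = 193.1 / 185.70 = 1.0398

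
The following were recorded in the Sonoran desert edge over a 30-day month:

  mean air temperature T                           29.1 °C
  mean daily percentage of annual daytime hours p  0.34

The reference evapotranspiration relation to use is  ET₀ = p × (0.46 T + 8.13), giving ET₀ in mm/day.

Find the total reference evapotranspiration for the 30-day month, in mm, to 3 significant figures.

219 mm

ET₀ = 0.34 × (0.46 × 29.1 + 8.13) = 0.34 × 21.516 = 7.3154 mm/d
Monthly total = 7.3154 × 30 = 219.462 mm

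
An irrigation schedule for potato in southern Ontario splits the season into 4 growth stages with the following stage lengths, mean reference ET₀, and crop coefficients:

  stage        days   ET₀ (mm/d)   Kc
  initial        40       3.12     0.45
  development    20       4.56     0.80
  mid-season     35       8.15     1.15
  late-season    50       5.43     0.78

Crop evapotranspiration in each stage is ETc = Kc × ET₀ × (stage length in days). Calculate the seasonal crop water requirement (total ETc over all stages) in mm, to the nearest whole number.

669 mm

initial: 0.45 × 3.12 × 40 = 56.16 mm
development: 0.80 × 4.56 × 20 = 72.96 mm
mid-season: 1.15 × 8.15 × 35 = 328.04 mm
late-season: 0.78 × 5.43 × 50 = 211.77 mm
Seasonal total = 668.93 mm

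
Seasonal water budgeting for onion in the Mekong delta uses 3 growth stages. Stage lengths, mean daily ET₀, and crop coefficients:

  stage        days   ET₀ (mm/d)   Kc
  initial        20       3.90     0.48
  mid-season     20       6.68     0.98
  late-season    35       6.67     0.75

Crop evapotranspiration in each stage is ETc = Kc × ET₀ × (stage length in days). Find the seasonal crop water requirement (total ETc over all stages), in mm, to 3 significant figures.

343 mm

initial: 0.48 × 3.90 × 20 = 37.44 mm
mid-season: 0.98 × 6.68 × 20 = 130.93 mm
late-season: 0.75 × 6.67 × 35 = 175.09 mm
Seasonal total = 343.46 mm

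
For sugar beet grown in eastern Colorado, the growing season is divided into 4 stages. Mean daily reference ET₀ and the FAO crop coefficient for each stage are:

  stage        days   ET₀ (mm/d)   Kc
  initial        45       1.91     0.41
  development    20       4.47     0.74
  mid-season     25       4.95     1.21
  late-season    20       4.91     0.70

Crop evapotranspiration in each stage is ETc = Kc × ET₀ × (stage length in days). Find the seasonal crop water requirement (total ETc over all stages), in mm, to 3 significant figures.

initial: 0.41 × 1.91 × 45 = 35.24 mm
development: 0.74 × 4.47 × 20 = 66.16 mm
mid-season: 1.21 × 4.95 × 25 = 149.74 mm
late-season: 0.70 × 4.91 × 20 = 68.74 mm
Seasonal total = 319.88 mm

320 mm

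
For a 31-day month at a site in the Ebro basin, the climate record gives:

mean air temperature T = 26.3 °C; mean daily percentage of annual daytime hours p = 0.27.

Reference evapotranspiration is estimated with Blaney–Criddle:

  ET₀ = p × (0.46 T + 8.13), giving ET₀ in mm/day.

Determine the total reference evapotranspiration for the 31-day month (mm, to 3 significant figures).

169 mm

ET₀ = 0.27 × (0.46 × 26.3 + 8.13) = 0.27 × 20.228 = 5.4616 mm/d
Monthly total = 5.4616 × 31 = 169.310 mm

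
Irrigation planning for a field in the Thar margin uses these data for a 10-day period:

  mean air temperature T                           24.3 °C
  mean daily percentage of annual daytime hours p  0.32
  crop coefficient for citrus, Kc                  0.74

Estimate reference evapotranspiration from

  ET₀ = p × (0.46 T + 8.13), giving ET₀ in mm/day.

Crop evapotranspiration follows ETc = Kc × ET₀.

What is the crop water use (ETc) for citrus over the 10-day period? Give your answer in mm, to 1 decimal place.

ET₀ = 0.32 × (0.46 × 24.3 + 8.13) = 0.32 × 19.308 = 6.1786 mm/d
ETc = Kc × ET₀ = 0.74 × 6.1786 = 4.5722 mm/d
Over 10 days: 4.5722 × 10 = 45.722 mm

45.7 mm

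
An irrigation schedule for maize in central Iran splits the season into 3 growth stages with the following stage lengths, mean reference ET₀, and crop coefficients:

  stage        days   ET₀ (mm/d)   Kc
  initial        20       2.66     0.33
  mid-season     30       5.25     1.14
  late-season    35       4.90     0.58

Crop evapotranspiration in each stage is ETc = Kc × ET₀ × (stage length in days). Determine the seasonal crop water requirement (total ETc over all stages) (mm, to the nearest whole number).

initial: 0.33 × 2.66 × 20 = 17.56 mm
mid-season: 1.14 × 5.25 × 30 = 179.55 mm
late-season: 0.58 × 4.90 × 35 = 99.47 mm
Seasonal total = 296.58 mm

297 mm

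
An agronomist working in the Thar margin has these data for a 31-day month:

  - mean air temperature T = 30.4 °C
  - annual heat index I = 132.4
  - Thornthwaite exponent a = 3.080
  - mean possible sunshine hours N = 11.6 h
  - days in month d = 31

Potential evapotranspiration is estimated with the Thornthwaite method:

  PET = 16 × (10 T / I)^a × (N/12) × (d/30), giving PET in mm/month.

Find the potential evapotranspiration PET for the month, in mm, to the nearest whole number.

10T/I = 10 × 30.4 / 132.4 = 2.2961
(10T/I)^a = 2.2961^3.080 = 12.9375
Uncorrected PET = 16 × 12.9375 = 207.000 mm
Correction = (N/12)(d/30) = (11.6/12)(31/30) = 0.9989
PET = 207.000 × 0.9989 = 206.772 mm/month

207 mm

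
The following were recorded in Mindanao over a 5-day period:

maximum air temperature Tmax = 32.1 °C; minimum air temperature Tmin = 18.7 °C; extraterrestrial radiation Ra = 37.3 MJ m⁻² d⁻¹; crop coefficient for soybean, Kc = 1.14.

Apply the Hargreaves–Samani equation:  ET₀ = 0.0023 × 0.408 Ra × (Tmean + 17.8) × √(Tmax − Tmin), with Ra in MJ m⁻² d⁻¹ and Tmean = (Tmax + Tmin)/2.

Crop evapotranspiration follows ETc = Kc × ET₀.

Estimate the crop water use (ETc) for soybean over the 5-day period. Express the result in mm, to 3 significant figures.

31.6 mm

Tmean = (32.1 + 18.7)/2 = 25.40 °C
0.408 Ra = 0.408 × 37.3 = 15.2184 mm/d equivalent
ET₀ = 0.0023 × 15.2184 × (25.40 + 17.8) × √13.4 = 0.0023 × 15.2184 × 43.20 × 3.6606 = 5.5352 mm/d
ETc = Kc × ET₀ = 1.14 × 5.5352 = 6.3101 mm/d
Over 5 days: 6.3101 × 5 = 31.551 mm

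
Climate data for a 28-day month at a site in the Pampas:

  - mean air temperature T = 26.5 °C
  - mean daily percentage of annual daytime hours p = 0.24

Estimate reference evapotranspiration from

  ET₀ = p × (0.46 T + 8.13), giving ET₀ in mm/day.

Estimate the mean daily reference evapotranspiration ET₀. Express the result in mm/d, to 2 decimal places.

ET₀ = 0.24 × (0.46 × 26.5 + 8.13) = 0.24 × 20.320 = 4.8768 mm/d

4.88 mm/d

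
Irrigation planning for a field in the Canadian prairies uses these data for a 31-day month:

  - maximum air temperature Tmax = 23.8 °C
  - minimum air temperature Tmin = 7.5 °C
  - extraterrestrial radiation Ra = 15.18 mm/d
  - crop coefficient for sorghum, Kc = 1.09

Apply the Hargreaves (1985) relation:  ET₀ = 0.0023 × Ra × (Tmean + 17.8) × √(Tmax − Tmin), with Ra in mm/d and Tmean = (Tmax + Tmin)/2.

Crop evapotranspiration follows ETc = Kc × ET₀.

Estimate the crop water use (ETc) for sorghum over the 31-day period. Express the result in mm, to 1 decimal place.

Tmean = (23.8 + 7.5)/2 = 15.65 °C
ET₀ = 0.0023 × 15.18 × (15.65 + 17.8) × √16.3 = 0.0023 × 15.18 × 33.45 × 4.0373 = 4.7151 mm/d
ETc = Kc × ET₀ = 1.09 × 4.7151 = 5.1395 mm/d
Over 31 days: 5.1395 × 31 = 159.325 mm

159.3 mm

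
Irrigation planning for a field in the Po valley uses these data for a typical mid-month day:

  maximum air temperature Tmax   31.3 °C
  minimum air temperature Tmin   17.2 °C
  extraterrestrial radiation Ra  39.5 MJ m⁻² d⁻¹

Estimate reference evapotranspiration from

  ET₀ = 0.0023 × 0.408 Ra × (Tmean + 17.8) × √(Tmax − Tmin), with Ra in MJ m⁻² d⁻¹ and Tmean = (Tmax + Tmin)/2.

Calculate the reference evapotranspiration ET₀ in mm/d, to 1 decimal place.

Tmean = (31.3 + 17.2)/2 = 24.25 °C
0.408 Ra = 0.408 × 39.5 = 16.1160 mm/d equivalent
ET₀ = 0.0023 × 16.1160 × (24.25 + 17.8) × √14.1 = 0.0023 × 16.1160 × 42.05 × 3.7550 = 5.8528 mm/d

5.9 mm/d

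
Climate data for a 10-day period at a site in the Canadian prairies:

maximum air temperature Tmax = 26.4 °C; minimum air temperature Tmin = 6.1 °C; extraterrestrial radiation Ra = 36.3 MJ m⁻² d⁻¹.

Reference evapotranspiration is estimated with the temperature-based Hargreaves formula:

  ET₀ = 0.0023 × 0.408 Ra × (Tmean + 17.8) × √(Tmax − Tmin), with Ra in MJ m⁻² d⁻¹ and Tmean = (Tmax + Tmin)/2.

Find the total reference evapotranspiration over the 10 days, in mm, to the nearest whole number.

52 mm

Tmean = (26.4 + 6.1)/2 = 16.25 °C
0.408 Ra = 0.408 × 36.3 = 14.8104 mm/d equivalent
ET₀ = 0.0023 × 14.8104 × (16.25 + 17.8) × √20.3 = 0.0023 × 14.8104 × 34.05 × 4.5056 = 5.2259 mm/d
Over 10 days: 5.2259 × 10 = 52.259 mm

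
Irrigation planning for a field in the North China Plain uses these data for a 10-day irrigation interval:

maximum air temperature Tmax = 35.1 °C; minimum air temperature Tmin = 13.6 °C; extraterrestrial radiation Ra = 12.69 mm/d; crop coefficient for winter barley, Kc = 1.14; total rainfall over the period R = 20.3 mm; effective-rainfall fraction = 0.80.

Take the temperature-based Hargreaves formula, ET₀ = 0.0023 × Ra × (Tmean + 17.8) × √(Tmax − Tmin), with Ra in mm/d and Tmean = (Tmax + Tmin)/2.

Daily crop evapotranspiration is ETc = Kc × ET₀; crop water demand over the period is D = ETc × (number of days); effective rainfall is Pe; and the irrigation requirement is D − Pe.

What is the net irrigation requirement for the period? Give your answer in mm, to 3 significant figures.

48.8 mm

Tmean = (35.1 + 13.6)/2 = 24.35 °C
ET₀ = 0.0023 × 12.69 × (24.35 + 17.8) × √21.5 = 0.0023 × 12.69 × 42.15 × 4.6368 = 5.7043 mm/d
ETc = Kc × ET₀ = 1.14 × 5.7043 = 6.5029 mm/d
Crop demand D = ETc × 10 d = 6.5029 × 10 = 65.029 mm
Pe = 0.80 × 20.3 = 16.240 mm
D − Pe = 65.029 − 16.240 = 48.789 mm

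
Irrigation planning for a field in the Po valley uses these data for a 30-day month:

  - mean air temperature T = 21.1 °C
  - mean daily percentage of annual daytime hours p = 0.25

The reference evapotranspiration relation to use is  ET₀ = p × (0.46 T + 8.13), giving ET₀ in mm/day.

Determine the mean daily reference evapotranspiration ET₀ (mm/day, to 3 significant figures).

4.46 mm/day

ET₀ = 0.25 × (0.46 × 21.1 + 8.13) = 0.25 × 17.836 = 4.4590 mm/d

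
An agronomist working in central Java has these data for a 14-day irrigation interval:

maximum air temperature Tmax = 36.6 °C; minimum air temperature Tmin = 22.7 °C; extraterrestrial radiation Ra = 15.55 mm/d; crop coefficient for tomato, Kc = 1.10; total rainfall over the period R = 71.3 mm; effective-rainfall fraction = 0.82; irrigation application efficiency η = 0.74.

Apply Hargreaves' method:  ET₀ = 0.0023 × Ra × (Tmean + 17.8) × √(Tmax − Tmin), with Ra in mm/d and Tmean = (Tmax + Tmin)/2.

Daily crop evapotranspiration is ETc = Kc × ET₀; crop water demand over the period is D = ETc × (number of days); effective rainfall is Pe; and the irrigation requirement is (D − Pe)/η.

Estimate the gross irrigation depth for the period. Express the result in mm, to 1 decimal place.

52.7 mm

Tmean = (36.6 + 22.7)/2 = 29.65 °C
ET₀ = 0.0023 × 15.55 × (29.65 + 17.8) × √13.9 = 0.0023 × 15.55 × 47.45 × 3.7283 = 6.3271 mm/d
ETc = Kc × ET₀ = 1.10 × 6.3271 = 6.9598 mm/d
Crop demand D = ETc × 14 d = 6.9598 × 14 = 97.437 mm
Pe = 0.82 × 71.3 = 58.466 mm
D − Pe = 97.437 − 58.466 = 38.971 mm
Gross irrigation = 38.971 / 0.74 = 52.664 mm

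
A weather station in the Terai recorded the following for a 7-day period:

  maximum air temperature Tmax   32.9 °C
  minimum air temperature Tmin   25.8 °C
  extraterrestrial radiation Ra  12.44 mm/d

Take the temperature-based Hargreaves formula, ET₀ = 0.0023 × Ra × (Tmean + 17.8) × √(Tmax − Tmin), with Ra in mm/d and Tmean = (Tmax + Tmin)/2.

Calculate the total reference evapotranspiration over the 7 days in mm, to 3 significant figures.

25.2 mm

Tmean = (32.9 + 25.8)/2 = 29.35 °C
ET₀ = 0.0023 × 12.44 × (29.35 + 17.8) × √7.1 = 0.0023 × 12.44 × 47.15 × 2.6646 = 3.5947 mm/d
Over 7 days: 3.5947 × 7 = 25.163 mm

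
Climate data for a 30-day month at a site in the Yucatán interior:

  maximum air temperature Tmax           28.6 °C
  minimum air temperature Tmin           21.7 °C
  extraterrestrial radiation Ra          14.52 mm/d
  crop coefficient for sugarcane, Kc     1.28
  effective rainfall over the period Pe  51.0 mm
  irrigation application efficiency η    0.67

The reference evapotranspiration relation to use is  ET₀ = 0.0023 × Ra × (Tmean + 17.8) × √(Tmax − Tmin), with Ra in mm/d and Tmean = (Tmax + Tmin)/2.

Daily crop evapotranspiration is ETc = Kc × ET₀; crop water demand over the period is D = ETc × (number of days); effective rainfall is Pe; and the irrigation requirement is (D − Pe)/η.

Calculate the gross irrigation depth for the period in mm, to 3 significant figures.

140 mm

Tmean = (28.6 + 21.7)/2 = 25.15 °C
ET₀ = 0.0023 × 14.52 × (25.15 + 17.8) × √6.9 = 0.0023 × 14.52 × 42.95 × 2.6268 = 3.7678 mm/d
ETc = Kc × ET₀ = 1.28 × 3.7678 = 4.8228 mm/d
Crop demand D = ETc × 30 d = 4.8228 × 30 = 144.684 mm
D − Pe = 144.684 − 51.0 = 93.684 mm
Gross irrigation = 93.684 / 0.67 = 139.827 mm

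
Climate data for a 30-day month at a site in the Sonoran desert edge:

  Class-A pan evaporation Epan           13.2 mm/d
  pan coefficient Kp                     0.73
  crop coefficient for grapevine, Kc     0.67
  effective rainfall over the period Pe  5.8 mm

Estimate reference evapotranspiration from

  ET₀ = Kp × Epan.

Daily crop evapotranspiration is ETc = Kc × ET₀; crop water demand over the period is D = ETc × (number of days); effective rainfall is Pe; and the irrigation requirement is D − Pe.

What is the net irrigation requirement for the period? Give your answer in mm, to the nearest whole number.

188 mm

ET₀ = 0.73 × 13.2 = 9.6360 mm/d
ETc = Kc × ET₀ = 0.67 × 9.6360 = 6.4561 mm/d
Crop demand D = ETc × 30 d = 6.4561 × 30 = 193.683 mm
D − Pe = 193.683 − 5.8 = 187.883 mm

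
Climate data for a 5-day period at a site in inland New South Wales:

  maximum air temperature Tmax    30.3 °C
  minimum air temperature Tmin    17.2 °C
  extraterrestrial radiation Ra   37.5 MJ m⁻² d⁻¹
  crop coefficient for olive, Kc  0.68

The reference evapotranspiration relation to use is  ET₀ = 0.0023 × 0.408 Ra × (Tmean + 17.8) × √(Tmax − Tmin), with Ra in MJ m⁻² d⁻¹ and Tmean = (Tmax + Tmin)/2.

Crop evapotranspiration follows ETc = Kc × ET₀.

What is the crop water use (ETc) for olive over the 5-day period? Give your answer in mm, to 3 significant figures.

18.0 mm

Tmean = (30.3 + 17.2)/2 = 23.75 °C
0.408 Ra = 0.408 × 37.5 = 15.3000 mm/d equivalent
ET₀ = 0.0023 × 15.3000 × (23.75 + 17.8) × √13.1 = 0.0023 × 15.3000 × 41.55 × 3.6194 = 5.2921 mm/d
ETc = Kc × ET₀ = 0.68 × 5.2921 = 3.5986 mm/d
Over 5 days: 3.5986 × 5 = 17.993 mm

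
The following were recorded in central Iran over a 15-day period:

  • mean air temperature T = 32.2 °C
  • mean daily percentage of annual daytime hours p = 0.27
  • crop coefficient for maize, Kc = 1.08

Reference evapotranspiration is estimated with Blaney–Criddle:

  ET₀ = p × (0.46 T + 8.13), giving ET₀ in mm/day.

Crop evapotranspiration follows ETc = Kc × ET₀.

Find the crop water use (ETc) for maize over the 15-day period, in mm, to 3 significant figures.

100 mm

ET₀ = 0.27 × (0.46 × 32.2 + 8.13) = 0.27 × 22.942 = 6.1943 mm/d
ETc = Kc × ET₀ = 1.08 × 6.1943 = 6.6898 mm/d
Over 15 days: 6.6898 × 15 = 100.347 mm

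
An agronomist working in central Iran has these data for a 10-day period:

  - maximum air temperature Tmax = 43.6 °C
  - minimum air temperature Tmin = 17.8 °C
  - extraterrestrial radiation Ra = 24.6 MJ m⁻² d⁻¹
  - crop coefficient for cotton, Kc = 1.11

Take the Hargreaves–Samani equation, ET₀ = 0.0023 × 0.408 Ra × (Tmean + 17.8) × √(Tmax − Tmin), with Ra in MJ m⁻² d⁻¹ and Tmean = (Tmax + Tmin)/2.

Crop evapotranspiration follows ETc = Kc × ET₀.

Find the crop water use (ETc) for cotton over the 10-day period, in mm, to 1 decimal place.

Tmean = (43.6 + 17.8)/2 = 30.70 °C
0.408 Ra = 0.408 × 24.6 = 10.0368 mm/d equivalent
ET₀ = 0.0023 × 10.0368 × (30.70 + 17.8) × √25.8 = 0.0023 × 10.0368 × 48.50 × 5.0794 = 5.6869 mm/d
ETc = Kc × ET₀ = 1.11 × 5.6869 = 6.3125 mm/d
Over 10 days: 6.3125 × 10 = 63.125 mm

63.1 mm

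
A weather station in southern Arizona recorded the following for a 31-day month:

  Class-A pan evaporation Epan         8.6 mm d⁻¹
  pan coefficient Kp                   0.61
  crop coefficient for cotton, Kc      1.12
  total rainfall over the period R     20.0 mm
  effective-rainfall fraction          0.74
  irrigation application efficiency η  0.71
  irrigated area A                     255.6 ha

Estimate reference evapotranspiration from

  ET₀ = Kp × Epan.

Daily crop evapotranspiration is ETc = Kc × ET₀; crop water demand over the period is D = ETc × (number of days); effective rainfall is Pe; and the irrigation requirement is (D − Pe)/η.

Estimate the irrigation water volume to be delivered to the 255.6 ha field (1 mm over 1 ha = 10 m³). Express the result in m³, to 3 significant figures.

ET₀ = 0.61 × 8.6 = 5.2460 mm/d
ETc = Kc × ET₀ = 1.12 × 5.2460 = 5.8755 mm/d
Crop demand D = ETc × 31 d = 5.8755 × 31 = 182.141 mm
Pe = 0.74 × 20.0 = 14.800 mm
D − Pe = 182.141 − 14.800 = 167.341 mm
Gross irrigation = 167.341 / 0.71 = 235.692 mm
Volume = 235.692 mm × 255.6 ha × 10 = 602428.8 m³

602000 m³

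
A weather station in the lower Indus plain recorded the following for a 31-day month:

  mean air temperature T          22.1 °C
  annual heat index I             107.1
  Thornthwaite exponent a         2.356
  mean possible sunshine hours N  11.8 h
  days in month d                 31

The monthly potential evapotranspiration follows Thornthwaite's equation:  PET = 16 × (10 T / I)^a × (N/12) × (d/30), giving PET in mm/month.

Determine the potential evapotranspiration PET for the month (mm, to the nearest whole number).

10T/I = 10 × 22.1 / 107.1 = 2.0635
(10T/I)^a = 2.0635^2.356 = 5.5107
Uncorrected PET = 16 × 5.5107 = 88.171 mm
Correction = (N/12)(d/30) = (11.8/12)(31/30) = 1.0161
PET = 88.171 × 1.0161 = 89.591 mm/month

90 mm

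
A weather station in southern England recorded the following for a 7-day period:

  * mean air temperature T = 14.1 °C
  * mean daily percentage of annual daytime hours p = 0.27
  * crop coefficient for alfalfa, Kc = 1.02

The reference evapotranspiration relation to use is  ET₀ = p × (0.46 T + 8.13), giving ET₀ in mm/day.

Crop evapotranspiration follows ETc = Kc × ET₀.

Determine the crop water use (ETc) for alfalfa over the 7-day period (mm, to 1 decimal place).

28.2 mm

ET₀ = 0.27 × (0.46 × 14.1 + 8.13) = 0.27 × 14.616 = 3.9463 mm/d
ETc = Kc × ET₀ = 1.02 × 3.9463 = 4.0252 mm/d
Over 7 days: 4.0252 × 7 = 28.176 mm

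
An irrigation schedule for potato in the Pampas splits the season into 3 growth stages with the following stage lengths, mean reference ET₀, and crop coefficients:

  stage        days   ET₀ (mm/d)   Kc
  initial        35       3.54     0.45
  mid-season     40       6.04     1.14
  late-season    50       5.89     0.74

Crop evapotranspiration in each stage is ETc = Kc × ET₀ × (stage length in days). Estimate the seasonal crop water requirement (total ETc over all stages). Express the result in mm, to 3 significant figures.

initial: 0.45 × 3.54 × 35 = 55.76 mm
mid-season: 1.14 × 6.04 × 40 = 275.42 mm
late-season: 0.74 × 5.89 × 50 = 217.93 mm
Seasonal total = 549.11 mm

549 mm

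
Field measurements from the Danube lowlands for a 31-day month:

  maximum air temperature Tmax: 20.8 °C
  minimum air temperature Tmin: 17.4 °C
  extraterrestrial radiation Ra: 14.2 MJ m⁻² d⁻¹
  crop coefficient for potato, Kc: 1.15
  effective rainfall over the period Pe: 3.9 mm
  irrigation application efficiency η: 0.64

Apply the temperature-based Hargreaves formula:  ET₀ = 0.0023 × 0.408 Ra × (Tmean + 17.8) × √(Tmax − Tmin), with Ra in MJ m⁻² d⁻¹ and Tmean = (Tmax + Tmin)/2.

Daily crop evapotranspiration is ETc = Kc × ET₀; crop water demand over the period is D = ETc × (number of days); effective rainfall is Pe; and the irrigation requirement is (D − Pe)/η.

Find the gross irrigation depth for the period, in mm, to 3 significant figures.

Tmean = (20.8 + 17.4)/2 = 19.10 °C
0.408 Ra = 0.408 × 14.2 = 5.7936 mm/d equivalent
ET₀ = 0.0023 × 5.7936 × (19.10 + 17.8) × √3.4 = 0.0023 × 5.7936 × 36.90 × 1.8439 = 0.9067 mm/d
ETc = Kc × ET₀ = 1.15 × 0.9067 = 1.0427 mm/d
Crop demand D = ETc × 31 d = 1.0427 × 31 = 32.324 mm
D − Pe = 32.324 − 3.9 = 28.424 mm
Gross irrigation = 28.424 / 0.64 = 44.413 mm

44.4 mm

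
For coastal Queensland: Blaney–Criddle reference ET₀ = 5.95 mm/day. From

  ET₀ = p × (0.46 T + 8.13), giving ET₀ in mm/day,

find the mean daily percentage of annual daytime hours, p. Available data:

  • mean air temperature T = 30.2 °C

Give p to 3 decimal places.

p = ET₀ / (0.46 T + 8.13) = 5.95 / (0.46 × 30.2 + 8.13) = 5.95 / 22.022 = 0.2702

0.270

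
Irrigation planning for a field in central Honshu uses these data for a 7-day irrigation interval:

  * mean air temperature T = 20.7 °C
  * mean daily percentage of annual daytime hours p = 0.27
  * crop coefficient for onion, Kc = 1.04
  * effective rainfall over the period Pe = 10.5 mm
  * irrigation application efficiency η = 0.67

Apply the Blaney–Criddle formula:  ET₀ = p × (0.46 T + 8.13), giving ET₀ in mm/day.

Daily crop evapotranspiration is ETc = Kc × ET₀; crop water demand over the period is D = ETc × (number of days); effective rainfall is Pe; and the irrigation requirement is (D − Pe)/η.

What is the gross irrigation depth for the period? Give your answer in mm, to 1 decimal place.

ET₀ = 0.27 × (0.46 × 20.7 + 8.13) = 0.27 × 17.652 = 4.7660 mm/d
ETc = Kc × ET₀ = 1.04 × 4.7660 = 4.9566 mm/d
Crop demand D = ETc × 7 d = 4.9566 × 7 = 34.696 mm
D − Pe = 34.696 − 10.5 = 24.196 mm
Gross irrigation = 24.196 / 0.67 = 36.113 mm

36.1 mm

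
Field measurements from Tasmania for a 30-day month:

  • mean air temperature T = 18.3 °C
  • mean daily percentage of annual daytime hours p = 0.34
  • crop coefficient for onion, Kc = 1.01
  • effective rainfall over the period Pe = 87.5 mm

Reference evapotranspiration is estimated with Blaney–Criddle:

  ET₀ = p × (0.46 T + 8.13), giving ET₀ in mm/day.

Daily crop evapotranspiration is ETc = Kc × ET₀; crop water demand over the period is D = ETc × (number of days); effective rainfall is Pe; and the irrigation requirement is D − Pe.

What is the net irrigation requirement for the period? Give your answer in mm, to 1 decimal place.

83.0 mm

ET₀ = 0.34 × (0.46 × 18.3 + 8.13) = 0.34 × 16.548 = 5.6263 mm/d
ETc = Kc × ET₀ = 1.01 × 5.6263 = 5.6826 mm/d
Crop demand D = ETc × 30 d = 5.6826 × 30 = 170.478 mm
D − Pe = 170.478 − 87.5 = 82.978 mm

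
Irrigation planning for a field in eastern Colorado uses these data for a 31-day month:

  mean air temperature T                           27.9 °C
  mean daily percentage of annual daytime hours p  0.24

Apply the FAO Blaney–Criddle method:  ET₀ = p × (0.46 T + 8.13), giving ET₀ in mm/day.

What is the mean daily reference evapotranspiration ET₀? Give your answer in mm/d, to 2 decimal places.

ET₀ = 0.24 × (0.46 × 27.9 + 8.13) = 0.24 × 20.964 = 5.0314 mm/d

5.03 mm/d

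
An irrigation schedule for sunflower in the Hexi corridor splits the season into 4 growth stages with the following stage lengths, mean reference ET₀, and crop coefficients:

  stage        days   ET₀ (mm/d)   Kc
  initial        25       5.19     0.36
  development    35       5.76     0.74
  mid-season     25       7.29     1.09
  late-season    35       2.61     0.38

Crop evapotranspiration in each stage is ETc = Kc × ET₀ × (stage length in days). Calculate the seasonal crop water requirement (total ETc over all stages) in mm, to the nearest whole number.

initial: 0.36 × 5.19 × 25 = 46.71 mm
development: 0.74 × 5.76 × 35 = 149.18 mm
mid-season: 1.09 × 7.29 × 25 = 198.65 mm
late-season: 0.38 × 2.61 × 35 = 34.71 mm
Seasonal total = 429.25 mm

429 mm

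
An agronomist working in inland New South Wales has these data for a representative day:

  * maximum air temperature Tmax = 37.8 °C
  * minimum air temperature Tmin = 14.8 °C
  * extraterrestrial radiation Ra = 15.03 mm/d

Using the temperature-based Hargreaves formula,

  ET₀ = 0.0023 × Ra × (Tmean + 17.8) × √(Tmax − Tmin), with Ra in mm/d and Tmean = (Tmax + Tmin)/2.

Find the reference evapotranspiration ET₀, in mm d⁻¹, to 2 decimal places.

7.31 mm d⁻¹

Tmean = (37.8 + 14.8)/2 = 26.30 °C
ET₀ = 0.0023 × 15.03 × (26.30 + 17.8) × √23.0 = 0.0023 × 15.03 × 44.10 × 4.7958 = 7.3112 mm/d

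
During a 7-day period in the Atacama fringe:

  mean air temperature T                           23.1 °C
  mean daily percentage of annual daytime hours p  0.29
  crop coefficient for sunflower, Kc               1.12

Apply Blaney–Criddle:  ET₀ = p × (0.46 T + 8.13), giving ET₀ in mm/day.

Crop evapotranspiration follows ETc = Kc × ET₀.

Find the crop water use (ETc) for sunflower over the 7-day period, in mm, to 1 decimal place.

42.6 mm

ET₀ = 0.29 × (0.46 × 23.1 + 8.13) = 0.29 × 18.756 = 5.4392 mm/d
ETc = Kc × ET₀ = 1.12 × 5.4392 = 6.0919 mm/d
Over 7 days: 6.0919 × 7 = 42.643 mm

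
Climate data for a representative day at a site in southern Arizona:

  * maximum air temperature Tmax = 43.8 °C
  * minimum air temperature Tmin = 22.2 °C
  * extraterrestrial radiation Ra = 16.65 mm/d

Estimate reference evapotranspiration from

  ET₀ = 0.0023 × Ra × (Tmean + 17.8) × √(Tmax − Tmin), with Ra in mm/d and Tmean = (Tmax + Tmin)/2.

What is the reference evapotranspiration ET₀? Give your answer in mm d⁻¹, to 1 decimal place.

Tmean = (43.8 + 22.2)/2 = 33.00 °C
ET₀ = 0.0023 × 16.65 × (33.00 + 17.8) × √21.6 = 0.0023 × 16.65 × 50.80 × 4.6476 = 9.0414 mm/d

9.0 mm d⁻¹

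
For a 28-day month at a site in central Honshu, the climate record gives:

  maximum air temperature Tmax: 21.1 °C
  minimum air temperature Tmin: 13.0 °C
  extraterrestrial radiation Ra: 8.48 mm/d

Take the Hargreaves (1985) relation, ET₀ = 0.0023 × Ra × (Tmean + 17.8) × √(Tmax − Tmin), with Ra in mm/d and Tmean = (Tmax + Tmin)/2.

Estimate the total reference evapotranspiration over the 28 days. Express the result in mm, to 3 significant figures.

54.2 mm

Tmean = (21.1 + 13.0)/2 = 17.05 °C
ET₀ = 0.0023 × 8.48 × (17.05 + 17.8) × √8.1 = 0.0023 × 8.48 × 34.85 × 2.8460 = 1.9345 mm/d
Over 28 days: 1.9345 × 28 = 54.166 mm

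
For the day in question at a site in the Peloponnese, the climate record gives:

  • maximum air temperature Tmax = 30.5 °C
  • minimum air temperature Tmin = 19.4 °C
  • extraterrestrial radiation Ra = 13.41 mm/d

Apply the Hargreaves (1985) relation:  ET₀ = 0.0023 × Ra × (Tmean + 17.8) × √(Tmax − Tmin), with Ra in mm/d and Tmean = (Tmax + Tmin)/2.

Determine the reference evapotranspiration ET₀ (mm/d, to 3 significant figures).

4.39 mm/d

Tmean = (30.5 + 19.4)/2 = 24.95 °C
ET₀ = 0.0023 × 13.41 × (24.95 + 17.8) × √11.1 = 0.0023 × 13.41 × 42.75 × 3.3317 = 4.3930 mm/d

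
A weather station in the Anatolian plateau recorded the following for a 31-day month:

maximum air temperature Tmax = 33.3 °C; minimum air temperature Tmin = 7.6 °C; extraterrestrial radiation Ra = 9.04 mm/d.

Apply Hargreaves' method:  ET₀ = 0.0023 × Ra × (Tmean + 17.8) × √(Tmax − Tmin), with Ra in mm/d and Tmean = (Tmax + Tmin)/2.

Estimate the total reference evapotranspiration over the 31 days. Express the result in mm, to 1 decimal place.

Tmean = (33.3 + 7.6)/2 = 20.45 °C
ET₀ = 0.0023 × 9.04 × (20.45 + 17.8) × √25.7 = 0.0023 × 9.04 × 38.25 × 5.0695 = 4.0317 mm/d
Over 31 days: 4.0317 × 31 = 124.983 mm

125.0 mm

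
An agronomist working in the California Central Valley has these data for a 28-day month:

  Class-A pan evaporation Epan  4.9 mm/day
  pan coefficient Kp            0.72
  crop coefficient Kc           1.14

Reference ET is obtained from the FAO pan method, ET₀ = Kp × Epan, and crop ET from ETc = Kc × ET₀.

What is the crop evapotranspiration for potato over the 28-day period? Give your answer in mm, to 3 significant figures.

113 mm

ET₀ = 0.72 × 4.9 = 3.5280 mm/d
ETc = Kc × ET₀ = 1.14 × 3.5280 = 4.0219 mm/d
Over 28 days: 4.0219 × 28 = 112.613 mm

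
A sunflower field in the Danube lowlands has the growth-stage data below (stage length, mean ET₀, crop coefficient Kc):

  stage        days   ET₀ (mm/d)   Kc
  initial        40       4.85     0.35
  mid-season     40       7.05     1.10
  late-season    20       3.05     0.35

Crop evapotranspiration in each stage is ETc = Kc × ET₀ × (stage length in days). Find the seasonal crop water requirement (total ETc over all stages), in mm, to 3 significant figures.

399 mm

initial: 0.35 × 4.85 × 40 = 67.90 mm
mid-season: 1.10 × 7.05 × 40 = 310.20 mm
late-season: 0.35 × 3.05 × 20 = 21.35 mm
Seasonal total = 399.45 mm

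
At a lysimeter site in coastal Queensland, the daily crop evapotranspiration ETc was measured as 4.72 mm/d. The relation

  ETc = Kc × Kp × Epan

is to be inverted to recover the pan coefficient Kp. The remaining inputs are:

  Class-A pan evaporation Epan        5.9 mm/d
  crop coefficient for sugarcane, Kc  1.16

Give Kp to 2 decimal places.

0.69

ETc = Kc × Kp × Epan  ⇒  Kp = ETc / (Kc × Epan)
Kp = 4.72 / (1.16 × 5.9) = 4.72 / 6.844 = 0.6897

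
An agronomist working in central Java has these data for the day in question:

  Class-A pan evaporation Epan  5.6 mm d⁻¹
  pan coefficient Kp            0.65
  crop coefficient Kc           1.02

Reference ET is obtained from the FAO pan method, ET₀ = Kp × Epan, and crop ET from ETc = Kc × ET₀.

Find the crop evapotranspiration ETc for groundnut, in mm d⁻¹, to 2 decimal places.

ET₀ = 0.65 × 5.6 = 3.6400 mm/d
ETc = Kc × ET₀ = 1.02 × 3.6400 = 3.7128 mm/d

3.71 mm d⁻¹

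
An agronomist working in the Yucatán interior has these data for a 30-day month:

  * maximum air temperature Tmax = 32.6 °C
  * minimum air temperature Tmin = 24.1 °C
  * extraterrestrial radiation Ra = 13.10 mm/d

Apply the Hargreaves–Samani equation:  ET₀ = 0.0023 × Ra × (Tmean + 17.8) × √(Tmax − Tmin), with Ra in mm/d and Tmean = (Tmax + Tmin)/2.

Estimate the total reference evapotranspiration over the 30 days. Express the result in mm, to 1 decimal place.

Tmean = (32.6 + 24.1)/2 = 28.35 °C
ET₀ = 0.0023 × 13.10 × (28.35 + 17.8) × √8.5 = 0.0023 × 13.10 × 46.15 × 2.9155 = 4.0540 mm/d
Over 30 days: 4.0540 × 30 = 121.620 mm

121.6 mm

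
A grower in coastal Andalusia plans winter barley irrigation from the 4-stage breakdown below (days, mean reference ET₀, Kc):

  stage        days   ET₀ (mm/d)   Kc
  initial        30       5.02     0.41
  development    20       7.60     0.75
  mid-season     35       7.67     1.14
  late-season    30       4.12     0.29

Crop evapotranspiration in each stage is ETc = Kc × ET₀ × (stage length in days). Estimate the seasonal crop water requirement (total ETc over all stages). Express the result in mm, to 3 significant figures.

518 mm

initial: 0.41 × 5.02 × 30 = 61.75 mm
development: 0.75 × 7.60 × 20 = 114.00 mm
mid-season: 1.14 × 7.67 × 35 = 306.03 mm
late-season: 0.29 × 4.12 × 30 = 35.84 mm
Seasonal total = 517.62 mm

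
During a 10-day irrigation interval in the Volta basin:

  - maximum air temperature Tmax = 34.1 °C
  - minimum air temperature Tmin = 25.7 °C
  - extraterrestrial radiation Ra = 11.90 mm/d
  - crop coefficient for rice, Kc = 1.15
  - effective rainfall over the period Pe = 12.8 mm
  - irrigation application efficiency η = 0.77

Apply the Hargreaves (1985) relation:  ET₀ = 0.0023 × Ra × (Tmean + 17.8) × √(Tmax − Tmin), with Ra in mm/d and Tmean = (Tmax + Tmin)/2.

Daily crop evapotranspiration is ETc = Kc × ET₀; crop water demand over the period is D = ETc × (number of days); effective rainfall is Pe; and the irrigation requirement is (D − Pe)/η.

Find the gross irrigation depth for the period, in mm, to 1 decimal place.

39.9 mm

Tmean = (34.1 + 25.7)/2 = 29.90 °C
ET₀ = 0.0023 × 11.90 × (29.90 + 17.8) × √8.4 = 0.0023 × 11.90 × 47.70 × 2.8983 = 3.7839 mm/d
ETc = Kc × ET₀ = 1.15 × 3.7839 = 4.3515 mm/d
Crop demand D = ETc × 10 d = 4.3515 × 10 = 43.515 mm
D − Pe = 43.515 − 12.8 = 30.715 mm
Gross irrigation = 30.715 / 0.77 = 39.890 mm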